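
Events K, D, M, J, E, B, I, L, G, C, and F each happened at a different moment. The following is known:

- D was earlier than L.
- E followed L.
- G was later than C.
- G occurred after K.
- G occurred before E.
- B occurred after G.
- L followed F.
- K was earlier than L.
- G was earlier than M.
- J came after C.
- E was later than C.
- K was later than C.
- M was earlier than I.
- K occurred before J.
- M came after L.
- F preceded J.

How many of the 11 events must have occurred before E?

Directly stated before E: C, G, and L.
D reaches E via D → L → E.
F reaches E via F → L → E.
K reaches E via K → G → E.
No chain forces M (or any of the others) ahead of E.
That's C, D, F, G, K, and L — 6 in all.

6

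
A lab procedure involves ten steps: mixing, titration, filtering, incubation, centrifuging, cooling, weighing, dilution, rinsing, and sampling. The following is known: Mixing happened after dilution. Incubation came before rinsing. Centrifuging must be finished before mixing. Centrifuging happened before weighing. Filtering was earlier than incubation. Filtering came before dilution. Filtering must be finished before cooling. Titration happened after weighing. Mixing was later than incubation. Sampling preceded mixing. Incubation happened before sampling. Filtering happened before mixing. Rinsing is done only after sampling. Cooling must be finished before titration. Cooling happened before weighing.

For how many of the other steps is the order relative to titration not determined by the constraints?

Forced before titration: centrifuging, cooling, filtering, and weighing.
That leaves dilution, incubation, mixing, rinsing, and sampling with no forced order relative to titration — 5.

5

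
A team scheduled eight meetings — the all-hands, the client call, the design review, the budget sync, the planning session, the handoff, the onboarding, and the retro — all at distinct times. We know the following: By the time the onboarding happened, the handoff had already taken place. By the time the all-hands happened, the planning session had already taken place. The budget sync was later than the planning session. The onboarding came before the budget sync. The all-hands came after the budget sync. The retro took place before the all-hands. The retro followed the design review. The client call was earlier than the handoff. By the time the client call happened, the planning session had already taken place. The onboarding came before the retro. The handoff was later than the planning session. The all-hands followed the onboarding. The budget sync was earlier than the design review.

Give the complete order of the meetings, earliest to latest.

the planning session, the client call, the handoff, the onboarding, the budget sync, the design review, the retro, the all-hands

The constraints fix every adjacent pair, so only one ordering works:
the planning session → the client call → the handoff → the onboarding → the budget sync → the design review → the retro → the all-hands.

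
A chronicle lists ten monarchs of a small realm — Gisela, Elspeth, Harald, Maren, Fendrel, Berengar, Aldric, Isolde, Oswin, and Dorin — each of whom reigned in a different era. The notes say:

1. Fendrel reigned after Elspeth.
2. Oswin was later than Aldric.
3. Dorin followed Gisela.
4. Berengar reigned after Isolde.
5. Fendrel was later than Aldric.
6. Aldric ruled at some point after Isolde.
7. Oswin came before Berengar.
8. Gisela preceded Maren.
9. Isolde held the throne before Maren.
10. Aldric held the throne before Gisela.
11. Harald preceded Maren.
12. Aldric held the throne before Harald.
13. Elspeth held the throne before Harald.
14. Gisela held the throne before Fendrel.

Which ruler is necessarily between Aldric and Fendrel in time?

Tracing the constraints gives Aldric → Gisela → Fendrel, so Gisela sits after Aldric and before Fendrel.
No other ruler is forced both after Aldric and before Fendrel.

Gisela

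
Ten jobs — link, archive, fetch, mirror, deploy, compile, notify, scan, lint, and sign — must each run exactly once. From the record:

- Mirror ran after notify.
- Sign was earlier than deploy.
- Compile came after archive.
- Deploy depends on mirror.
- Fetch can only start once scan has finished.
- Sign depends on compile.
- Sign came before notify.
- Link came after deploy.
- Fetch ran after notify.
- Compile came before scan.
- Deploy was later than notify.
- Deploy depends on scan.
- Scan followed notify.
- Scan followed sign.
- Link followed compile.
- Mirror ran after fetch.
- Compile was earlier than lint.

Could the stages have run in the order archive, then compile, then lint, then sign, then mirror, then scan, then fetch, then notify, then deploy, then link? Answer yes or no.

The constraints require notify before mirror, but in the proposed sequence mirror appears ahead of notify. That one violation is enough.

no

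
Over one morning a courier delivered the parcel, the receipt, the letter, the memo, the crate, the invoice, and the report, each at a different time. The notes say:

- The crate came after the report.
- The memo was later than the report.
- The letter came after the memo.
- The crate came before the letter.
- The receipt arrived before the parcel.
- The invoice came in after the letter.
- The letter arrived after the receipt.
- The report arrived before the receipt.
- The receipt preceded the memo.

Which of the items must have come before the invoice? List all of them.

the crate, the letter, the memo, the receipt, the report

Directly stated before the invoice: the letter.
The crate reaches the invoice via the crate → the letter → the invoice.
The memo reaches the invoice via the memo → the letter → the invoice.
The receipt reaches the invoice via the receipt → the letter → the invoice.
Likewise the report reaches the invoice by chaining the stated constraints.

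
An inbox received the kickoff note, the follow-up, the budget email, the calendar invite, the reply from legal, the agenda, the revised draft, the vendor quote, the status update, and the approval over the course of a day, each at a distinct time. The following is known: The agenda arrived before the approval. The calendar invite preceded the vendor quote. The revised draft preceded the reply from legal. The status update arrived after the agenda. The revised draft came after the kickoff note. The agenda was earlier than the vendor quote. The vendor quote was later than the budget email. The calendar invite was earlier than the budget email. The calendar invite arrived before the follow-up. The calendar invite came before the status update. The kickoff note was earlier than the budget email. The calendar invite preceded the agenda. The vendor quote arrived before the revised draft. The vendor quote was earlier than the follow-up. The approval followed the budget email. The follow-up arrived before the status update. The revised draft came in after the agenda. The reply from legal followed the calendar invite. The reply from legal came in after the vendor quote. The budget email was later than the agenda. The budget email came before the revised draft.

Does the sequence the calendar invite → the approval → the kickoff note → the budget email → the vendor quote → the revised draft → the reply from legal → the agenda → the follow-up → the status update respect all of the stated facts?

The constraints require the agenda before the budget email, but in the proposed sequence the budget email appears ahead of the agenda. That one violation is enough.

no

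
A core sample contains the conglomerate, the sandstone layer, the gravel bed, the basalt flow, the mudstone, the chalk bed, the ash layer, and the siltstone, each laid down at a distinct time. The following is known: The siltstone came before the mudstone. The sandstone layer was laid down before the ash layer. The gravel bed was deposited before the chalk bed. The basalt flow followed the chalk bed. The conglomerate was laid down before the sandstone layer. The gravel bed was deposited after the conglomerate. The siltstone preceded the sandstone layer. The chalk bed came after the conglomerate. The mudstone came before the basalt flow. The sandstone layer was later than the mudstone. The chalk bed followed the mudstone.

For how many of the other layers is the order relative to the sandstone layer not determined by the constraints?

Forced before the sandstone layer: the conglomerate, the mudstone, and the siltstone; forced after the sandstone layer: the ash layer.
That leaves the basalt flow, the chalk bed, and the gravel bed with no forced order relative to the sandstone layer — 3.

3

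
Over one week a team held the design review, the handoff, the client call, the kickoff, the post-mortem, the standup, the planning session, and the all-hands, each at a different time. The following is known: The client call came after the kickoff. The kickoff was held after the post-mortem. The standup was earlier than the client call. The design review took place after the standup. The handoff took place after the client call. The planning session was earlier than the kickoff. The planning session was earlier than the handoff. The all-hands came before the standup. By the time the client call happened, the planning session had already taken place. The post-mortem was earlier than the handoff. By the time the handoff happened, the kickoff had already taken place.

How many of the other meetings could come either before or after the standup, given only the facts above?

3

Forced before the standup: the all-hands; forced after the standup: the client call, the design review, and the handoff.
That leaves the kickoff, the planning session, and the post-mortem with no forced order relative to the standup — 3.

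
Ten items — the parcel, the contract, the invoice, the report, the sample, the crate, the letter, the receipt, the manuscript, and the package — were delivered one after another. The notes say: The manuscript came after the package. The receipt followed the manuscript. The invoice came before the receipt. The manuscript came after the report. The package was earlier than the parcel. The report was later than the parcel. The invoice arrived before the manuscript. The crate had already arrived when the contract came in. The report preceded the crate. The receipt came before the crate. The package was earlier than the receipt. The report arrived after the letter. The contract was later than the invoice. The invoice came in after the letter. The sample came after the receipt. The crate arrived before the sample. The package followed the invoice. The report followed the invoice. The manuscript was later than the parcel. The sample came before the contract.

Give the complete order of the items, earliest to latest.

The constraints fix every adjacent pair, so only one ordering works:
the letter → the invoice → the package → the parcel → the report → the manuscript → the receipt → the crate → the sample → the contract.

the letter, the invoice, the package, the parcel, the report, the manuscript, the receipt, the crate, the sample, the contract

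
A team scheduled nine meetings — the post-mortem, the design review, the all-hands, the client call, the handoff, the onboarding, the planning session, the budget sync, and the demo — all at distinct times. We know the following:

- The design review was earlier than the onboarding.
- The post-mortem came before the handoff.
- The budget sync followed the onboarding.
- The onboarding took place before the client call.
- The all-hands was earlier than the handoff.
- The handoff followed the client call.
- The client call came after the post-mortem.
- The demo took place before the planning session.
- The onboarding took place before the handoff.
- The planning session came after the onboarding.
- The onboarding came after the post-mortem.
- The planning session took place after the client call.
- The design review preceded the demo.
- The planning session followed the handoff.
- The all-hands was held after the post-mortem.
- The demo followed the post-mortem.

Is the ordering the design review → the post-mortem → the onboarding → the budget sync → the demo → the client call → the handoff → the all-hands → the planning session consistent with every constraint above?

The constraints require the all-hands before the handoff, but in the proposed sequence the handoff appears ahead of the all-hands. That one violation is enough.

no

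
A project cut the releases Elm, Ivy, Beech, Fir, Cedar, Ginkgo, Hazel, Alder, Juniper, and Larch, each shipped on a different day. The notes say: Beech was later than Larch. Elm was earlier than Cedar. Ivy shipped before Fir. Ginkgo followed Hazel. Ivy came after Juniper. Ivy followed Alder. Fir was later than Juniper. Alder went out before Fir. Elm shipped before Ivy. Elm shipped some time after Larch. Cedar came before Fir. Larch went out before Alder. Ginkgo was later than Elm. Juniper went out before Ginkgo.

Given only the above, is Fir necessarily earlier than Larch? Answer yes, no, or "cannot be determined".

no

Tracing the constraints gives Larch → Alder → Fir, so Larch must come before Fir.
That means Fir cannot be before Larch.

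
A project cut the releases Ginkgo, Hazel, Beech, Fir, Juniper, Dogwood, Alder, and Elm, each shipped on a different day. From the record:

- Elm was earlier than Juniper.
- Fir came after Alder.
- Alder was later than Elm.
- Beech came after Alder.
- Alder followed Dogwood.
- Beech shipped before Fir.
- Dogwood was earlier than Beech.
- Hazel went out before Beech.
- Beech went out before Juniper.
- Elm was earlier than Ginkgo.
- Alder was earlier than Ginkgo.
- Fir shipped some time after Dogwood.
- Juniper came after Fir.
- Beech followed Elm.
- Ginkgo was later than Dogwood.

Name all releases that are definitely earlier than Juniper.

Alder, Beech, Dogwood, Elm, Fir, Hazel

Directly stated before Juniper: Beech, Elm, and Fir.
Alder reaches Juniper via Alder → Fir → Juniper.
Dogwood reaches Juniper via Dogwood → Beech → Juniper.
Hazel reaches Juniper via Hazel → Beech → Juniper.
No chain forces Ginkgo ahead of Juniper.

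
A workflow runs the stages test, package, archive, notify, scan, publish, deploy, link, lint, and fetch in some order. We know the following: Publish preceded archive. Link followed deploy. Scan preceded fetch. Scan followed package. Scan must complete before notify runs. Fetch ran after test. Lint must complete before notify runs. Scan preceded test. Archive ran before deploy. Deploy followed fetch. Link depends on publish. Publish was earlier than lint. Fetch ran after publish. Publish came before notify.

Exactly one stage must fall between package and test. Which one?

scan

Tracing the constraints gives package → scan → test, so scan sits after package and before test.
No other stage is forced both after package and before test.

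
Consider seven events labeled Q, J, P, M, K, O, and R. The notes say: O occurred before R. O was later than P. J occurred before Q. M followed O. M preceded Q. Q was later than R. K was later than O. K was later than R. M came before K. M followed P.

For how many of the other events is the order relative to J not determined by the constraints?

Forced after J: Q.
That leaves K, M, O, P, and R with no forced order relative to J — 5.

5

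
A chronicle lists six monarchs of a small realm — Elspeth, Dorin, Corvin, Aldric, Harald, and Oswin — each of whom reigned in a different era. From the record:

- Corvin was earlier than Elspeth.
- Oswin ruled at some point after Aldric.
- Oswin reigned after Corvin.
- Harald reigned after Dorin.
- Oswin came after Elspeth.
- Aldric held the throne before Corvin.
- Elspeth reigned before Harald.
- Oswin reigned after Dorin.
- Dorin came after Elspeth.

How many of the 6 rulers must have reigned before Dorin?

3

Directly stated before Dorin: Elspeth.
Aldric reaches Dorin via Aldric → Corvin → Elspeth → Dorin.
Corvin reaches Dorin via Corvin → Elspeth → Dorin.
That's Aldric, Corvin, and Elspeth — 3 in all.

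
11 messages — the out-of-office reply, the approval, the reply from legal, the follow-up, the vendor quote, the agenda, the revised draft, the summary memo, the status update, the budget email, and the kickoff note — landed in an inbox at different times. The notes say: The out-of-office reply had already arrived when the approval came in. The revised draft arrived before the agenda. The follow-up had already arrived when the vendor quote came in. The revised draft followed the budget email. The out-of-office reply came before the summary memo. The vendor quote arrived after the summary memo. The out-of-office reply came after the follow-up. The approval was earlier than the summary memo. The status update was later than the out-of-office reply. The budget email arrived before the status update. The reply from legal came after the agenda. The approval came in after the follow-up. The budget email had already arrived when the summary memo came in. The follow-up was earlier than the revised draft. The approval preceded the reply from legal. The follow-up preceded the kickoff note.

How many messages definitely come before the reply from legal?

6

Directly stated before the reply from legal: the agenda and the approval.
The budget email reaches the reply from legal via the budget email → the revised draft → the agenda → the reply from legal.
The follow-up reaches the reply from legal via the follow-up → the approval → the reply from legal.
The out-of-office reply reaches the reply from legal via the out-of-office reply → the approval → the reply from legal.
Likewise the revised draft reaches the reply from legal by chaining the stated constraints.
No chain forces the vendor quote (or any of the others) ahead of the reply from legal.
That's the agenda, the approval, the budget email, the follow-up, the out-of-office reply, and the revised draft — 6 in all.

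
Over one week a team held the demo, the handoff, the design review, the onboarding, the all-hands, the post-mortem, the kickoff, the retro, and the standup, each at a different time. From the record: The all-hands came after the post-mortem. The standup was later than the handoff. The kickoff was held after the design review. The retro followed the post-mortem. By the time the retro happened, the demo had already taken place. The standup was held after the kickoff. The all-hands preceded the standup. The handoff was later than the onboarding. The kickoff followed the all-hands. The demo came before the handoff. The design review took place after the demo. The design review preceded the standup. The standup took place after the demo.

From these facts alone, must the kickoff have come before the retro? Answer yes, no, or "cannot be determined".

No chain of stated constraints runs from the kickoff to the retro, and none runs from the retro to the kickoff either.
So the relative order of the kickoff and the retro is not fixed by the given facts.

cannot be determined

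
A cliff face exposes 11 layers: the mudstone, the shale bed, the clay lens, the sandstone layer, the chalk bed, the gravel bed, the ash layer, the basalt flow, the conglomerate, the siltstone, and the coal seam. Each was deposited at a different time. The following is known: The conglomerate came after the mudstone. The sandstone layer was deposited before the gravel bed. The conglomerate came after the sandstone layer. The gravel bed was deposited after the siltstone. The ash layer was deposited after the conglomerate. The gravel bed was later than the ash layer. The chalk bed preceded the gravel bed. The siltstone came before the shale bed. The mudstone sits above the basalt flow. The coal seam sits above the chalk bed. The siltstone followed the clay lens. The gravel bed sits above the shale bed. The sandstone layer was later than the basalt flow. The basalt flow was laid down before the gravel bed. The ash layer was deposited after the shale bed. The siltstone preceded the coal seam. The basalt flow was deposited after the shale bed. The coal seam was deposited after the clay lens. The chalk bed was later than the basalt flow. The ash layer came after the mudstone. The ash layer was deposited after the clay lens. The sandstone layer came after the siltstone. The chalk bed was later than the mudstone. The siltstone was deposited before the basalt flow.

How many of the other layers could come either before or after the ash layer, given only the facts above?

2

Forced before the ash layer: the basalt flow, the clay lens, the conglomerate, the mudstone, the sandstone layer, the shale bed, and the siltstone; forced after the ash layer: the gravel bed.
That leaves the chalk bed and the coal seam with no forced order relative to the ash layer — 2.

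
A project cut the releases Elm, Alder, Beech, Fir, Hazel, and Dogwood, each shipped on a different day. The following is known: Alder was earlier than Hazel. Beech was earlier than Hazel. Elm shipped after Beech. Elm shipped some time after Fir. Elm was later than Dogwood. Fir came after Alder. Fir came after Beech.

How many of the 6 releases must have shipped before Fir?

2

Directly stated before Fir: Alder and Beech.
No chain forces Elm (or any of the others) ahead of Fir.
That's Alder and Beech — 2 in all.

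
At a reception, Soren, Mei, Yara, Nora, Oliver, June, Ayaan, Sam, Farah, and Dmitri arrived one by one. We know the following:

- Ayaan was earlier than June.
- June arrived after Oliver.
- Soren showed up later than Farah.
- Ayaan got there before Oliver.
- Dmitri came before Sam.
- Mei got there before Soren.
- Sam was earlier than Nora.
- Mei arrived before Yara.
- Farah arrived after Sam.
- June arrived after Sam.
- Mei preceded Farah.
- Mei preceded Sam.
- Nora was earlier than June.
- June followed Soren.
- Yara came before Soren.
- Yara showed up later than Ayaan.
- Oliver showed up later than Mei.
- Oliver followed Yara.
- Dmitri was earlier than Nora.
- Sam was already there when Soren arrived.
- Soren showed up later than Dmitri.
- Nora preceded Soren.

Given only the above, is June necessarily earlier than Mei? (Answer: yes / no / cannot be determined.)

no

Tracing the constraints gives Mei → Sam → June, so Mei must come before June.
That means June cannot be before Mei.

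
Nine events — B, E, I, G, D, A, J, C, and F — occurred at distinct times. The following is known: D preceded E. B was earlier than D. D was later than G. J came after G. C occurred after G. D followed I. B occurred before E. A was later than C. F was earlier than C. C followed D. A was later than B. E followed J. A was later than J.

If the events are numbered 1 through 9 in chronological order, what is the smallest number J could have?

G must come before J — 1 forced predecessor.
Nothing else is forced ahead of J, so its earliest slot is position 1 + 1 = 2.

2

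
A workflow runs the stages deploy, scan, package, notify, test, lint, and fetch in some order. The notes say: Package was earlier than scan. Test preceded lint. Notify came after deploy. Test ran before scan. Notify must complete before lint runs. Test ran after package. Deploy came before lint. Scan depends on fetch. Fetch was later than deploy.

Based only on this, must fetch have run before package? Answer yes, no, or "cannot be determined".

No chain of stated constraints runs from fetch to package, and none runs from package to fetch either.
So the relative order of fetch and package is not fixed by the given facts.

cannot be determined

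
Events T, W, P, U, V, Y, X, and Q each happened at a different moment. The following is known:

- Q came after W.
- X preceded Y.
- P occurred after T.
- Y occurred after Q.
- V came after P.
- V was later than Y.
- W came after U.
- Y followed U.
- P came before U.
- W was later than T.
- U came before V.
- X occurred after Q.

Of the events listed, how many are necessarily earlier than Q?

Directly stated before Q: W.
P reaches Q via P → U → W → Q.
T reaches Q via T → W → Q.
U reaches Q via U → W → Q.
No chain forces X (or any of the others) ahead of Q.
That's P, T, U, and W — 4 in all.

4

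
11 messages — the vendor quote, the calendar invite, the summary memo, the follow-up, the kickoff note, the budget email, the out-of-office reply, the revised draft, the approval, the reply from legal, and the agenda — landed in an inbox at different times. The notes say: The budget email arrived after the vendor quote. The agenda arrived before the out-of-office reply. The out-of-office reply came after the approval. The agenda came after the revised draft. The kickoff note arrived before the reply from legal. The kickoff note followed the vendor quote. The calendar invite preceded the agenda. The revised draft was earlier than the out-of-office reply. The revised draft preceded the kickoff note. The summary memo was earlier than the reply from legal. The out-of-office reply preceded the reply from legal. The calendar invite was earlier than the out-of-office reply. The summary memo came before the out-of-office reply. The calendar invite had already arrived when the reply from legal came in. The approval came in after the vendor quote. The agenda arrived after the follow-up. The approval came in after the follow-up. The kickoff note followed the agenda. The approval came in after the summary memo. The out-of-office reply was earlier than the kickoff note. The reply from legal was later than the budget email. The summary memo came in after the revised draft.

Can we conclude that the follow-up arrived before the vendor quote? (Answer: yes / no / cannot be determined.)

No chain of stated constraints runs from the follow-up to the vendor quote, and none runs from the vendor quote to the follow-up either.
So the relative order of the follow-up and the vendor quote is not fixed by the given facts.

cannot be determined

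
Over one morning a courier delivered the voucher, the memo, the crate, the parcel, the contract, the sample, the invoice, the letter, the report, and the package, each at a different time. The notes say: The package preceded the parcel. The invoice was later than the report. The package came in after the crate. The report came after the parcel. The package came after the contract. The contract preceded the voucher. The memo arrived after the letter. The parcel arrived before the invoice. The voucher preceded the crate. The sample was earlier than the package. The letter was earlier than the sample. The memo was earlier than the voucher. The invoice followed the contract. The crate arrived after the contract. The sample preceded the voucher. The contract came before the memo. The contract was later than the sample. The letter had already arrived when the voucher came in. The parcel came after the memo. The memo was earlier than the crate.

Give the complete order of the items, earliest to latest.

the letter, the sample, the contract, the memo, the voucher, the crate, the package, the parcel, the report, the invoice

The constraints fix every adjacent pair, so only one ordering works:
the letter → the sample → the contract → the memo → the voucher → the crate → the package → the parcel → the report → the invoice.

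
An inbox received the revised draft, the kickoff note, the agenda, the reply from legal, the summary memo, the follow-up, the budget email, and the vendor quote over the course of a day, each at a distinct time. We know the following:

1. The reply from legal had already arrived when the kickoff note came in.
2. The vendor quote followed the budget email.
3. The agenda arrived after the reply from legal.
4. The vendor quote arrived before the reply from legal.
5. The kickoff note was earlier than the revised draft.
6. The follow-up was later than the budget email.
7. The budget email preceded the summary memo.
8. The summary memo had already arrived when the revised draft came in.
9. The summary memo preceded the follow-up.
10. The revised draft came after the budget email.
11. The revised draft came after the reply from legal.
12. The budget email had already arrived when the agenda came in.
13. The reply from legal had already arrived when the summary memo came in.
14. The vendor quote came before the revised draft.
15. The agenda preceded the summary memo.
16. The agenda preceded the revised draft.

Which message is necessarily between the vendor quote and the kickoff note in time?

the reply from legal

Tracing the constraints gives the vendor quote → the reply from legal → the kickoff note, so the reply from legal sits after the vendor quote and before the kickoff note.
No other message is forced both after the vendor quote and before the kickoff note.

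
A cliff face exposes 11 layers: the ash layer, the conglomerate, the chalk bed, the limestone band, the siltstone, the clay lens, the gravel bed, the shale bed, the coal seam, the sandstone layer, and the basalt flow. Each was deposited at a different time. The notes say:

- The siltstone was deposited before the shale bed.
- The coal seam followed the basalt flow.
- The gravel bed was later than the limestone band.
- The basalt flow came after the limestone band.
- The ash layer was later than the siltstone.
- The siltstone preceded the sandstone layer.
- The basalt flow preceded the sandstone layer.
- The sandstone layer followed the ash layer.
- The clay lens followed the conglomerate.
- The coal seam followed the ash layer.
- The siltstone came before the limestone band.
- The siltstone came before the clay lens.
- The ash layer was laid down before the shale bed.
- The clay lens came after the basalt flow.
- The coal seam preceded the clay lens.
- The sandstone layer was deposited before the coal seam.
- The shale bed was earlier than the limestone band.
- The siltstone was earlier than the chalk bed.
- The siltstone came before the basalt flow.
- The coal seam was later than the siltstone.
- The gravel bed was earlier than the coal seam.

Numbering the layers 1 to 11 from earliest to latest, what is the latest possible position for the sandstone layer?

9

The sandstone layer must come before the clay lens and the coal seam — 2 layers forced after it.
Everything else can be placed before the sandstone layer in some valid order, so the sandstone layer can sit as late as position 11 − 2 = 9.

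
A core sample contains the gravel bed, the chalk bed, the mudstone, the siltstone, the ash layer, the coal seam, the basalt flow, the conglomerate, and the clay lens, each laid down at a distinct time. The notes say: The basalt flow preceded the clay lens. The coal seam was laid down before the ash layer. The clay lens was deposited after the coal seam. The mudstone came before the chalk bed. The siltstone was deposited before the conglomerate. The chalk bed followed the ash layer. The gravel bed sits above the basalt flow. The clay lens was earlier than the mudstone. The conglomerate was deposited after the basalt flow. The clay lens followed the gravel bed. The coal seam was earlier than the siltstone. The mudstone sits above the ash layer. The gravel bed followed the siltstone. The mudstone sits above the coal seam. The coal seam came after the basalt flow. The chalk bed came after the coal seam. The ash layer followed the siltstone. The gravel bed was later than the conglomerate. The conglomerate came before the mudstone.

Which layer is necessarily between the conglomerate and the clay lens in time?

the gravel bed

Tracing the constraints gives the conglomerate → the gravel bed → the clay lens, so the gravel bed sits after the conglomerate and before the clay lens.
No other layer is forced both after the conglomerate and before the clay lens.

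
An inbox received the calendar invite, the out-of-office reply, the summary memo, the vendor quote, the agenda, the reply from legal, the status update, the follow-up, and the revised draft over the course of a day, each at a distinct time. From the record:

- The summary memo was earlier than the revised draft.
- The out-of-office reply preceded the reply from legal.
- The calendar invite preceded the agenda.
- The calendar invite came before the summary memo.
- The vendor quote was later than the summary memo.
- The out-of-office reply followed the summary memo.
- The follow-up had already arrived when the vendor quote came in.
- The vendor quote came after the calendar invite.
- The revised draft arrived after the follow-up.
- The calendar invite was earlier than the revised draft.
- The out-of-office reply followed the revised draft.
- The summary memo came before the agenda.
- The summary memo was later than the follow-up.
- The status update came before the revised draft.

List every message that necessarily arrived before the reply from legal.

Directly stated before the reply from legal: the out-of-office reply.
The calendar invite reaches the reply from legal via the calendar invite → the revised draft → the out-of-office reply → the reply from legal.
The follow-up reaches the reply from legal via the follow-up → the summary memo → the out-of-office reply → the reply from legal.
The revised draft reaches the reply from legal via the revised draft → the out-of-office reply → the reply from legal.
Likewise the status update and the summary memo each reach the reply from legal by chaining the stated constraints.

the calendar invite, the follow-up, the out-of-office reply, the revised draft, the status update, the summary memo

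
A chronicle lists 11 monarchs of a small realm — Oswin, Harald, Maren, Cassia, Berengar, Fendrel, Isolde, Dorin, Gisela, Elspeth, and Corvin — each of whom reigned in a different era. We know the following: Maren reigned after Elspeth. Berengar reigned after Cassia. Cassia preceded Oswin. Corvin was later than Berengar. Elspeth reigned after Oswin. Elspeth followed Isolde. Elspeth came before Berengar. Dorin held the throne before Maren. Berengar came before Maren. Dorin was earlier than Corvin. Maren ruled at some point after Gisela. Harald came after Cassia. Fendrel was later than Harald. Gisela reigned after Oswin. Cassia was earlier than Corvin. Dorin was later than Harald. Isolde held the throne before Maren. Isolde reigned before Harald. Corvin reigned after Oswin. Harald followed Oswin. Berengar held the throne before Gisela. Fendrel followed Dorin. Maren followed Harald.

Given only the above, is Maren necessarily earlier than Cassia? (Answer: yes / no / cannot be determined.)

Tracing the constraints gives Cassia → Berengar → Maren, so Cassia must come before Maren.
That means Maren cannot be before Cassia.

no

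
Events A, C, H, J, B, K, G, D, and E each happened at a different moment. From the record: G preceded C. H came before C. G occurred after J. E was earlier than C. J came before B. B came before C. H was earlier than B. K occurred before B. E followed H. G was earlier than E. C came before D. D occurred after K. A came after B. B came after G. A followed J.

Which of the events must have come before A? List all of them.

B, G, H, J, K

Directly stated before A: B and J.
G reaches A via G → B → A.
H reaches A via H → B → A.
K reaches A via K → B → A.
No chain forces D (or any of the others) ahead of A.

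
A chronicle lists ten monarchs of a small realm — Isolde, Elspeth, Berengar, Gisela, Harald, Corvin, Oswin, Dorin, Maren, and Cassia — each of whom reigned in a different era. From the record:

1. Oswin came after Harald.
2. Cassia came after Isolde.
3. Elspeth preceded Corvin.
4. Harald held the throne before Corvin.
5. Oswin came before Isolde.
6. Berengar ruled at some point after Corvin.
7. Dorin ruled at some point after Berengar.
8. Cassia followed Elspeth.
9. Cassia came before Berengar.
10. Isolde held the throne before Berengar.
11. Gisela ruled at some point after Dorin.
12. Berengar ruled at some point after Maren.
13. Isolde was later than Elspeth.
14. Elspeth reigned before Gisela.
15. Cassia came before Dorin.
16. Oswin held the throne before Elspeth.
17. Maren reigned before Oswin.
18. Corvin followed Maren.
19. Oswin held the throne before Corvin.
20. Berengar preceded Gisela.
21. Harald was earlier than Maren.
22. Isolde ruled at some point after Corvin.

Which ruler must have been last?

Every other ruler has a chain of constraints placing them before Gisela, so Gisela is last.

Gisela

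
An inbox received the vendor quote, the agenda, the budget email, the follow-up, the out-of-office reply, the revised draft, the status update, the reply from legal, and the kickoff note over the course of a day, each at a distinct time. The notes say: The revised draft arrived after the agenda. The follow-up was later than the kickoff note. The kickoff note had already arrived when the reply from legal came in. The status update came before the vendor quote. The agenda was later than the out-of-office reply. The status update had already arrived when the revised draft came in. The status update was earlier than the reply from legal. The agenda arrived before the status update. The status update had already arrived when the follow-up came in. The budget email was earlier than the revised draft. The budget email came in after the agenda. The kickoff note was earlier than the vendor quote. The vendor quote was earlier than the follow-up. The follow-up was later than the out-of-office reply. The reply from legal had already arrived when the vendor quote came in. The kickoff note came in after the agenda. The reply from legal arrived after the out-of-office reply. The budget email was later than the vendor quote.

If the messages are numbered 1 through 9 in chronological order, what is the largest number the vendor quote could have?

6

The vendor quote must come before the budget email, the follow-up, and the revised draft — 3 messages forced after it.
Everything else can be placed before the vendor quote in some valid order, so the vendor quote can sit as late as position 9 − 3 = 6.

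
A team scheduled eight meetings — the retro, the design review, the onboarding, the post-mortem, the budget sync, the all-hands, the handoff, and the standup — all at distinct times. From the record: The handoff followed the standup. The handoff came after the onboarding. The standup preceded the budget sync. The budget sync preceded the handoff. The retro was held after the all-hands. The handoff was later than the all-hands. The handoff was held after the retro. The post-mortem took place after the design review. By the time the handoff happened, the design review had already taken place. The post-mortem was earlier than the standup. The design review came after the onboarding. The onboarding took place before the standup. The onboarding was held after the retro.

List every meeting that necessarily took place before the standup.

the all-hands, the design review, the onboarding, the post-mortem, the retro

Directly stated before the standup: the onboarding and the post-mortem.
The all-hands reaches the standup via the all-hands → the retro → the onboarding → the standup.
The design review reaches the standup via the design review → the post-mortem → the standup.
The retro reaches the standup via the retro → the onboarding → the standup.
No chain forces the budget sync (or any of the others) ahead of the standup.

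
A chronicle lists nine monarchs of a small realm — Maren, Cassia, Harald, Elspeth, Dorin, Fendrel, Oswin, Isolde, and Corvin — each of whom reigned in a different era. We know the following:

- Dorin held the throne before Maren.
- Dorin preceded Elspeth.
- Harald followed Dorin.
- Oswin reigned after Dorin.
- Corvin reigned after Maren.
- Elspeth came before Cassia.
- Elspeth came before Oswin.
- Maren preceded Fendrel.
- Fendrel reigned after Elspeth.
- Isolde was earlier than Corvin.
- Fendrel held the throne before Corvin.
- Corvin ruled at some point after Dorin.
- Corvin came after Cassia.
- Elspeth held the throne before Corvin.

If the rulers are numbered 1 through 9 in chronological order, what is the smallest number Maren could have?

2

Dorin must come before Maren — 1 forced predecessor.
Nothing else is forced ahead of Maren, so their earliest slot is position 1 + 1 = 2.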